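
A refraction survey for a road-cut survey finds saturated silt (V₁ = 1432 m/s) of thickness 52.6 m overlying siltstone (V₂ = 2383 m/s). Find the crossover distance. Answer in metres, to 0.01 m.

210.70 m

x_cross = 2h·√((V₂+V₁)/(V₂−V₁)).
(V₂+V₁)/(V₂−V₁) = (2383+1432)/(2383−1432) = 4.0116; √ = 2.0029.
x_cross = 2·52.6·2.0029 = 210.70 m.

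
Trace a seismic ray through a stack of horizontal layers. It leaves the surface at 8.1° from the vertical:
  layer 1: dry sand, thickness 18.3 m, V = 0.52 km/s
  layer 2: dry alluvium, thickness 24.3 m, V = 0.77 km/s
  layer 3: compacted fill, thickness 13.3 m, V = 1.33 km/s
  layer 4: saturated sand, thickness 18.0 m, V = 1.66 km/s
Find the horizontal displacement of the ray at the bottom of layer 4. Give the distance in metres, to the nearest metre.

Ray parameter p = sin 8.1° / 0.52 km/s = 2.7096e-01 s/km.
Layer 1: θ = 8.10°; offset = 18.3·tan 8.10° = 2.604 m.
Layer 2: sin θ = p·0.77 = 0.2086 → θ = 12.04°; offset = 24.3·tan 12.04° = 5.184 m.
Layer 3: sin θ = p·1.33 = 0.3604 → θ = 21.12°; offset = 13.3·tan 21.12° = 5.138 m.
Layer 4: sin θ = p·1.66 = 0.4498 → θ = 26.73°; offset = 18.0·tan 26.73° = 9.065 m.
Σ offsets = 21.992 m.

22 m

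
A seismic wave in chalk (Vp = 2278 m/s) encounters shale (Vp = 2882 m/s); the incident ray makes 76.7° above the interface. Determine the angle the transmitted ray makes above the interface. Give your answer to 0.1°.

Convert to the normal: θ₁ = 90° − 76.7° = 13.3°.
sin θ₁/V₁ = sin θ₂/V₂ ⇒ sin θ₂ = 2882·sin 13.3°/2278 = 2882·0.2300/2278 = 0.2910.
θ₂ = sin⁻¹(0.2910) = 16.92° (from vertical).
From the interface: 90° − 16.92° = 73.08°.

73.1°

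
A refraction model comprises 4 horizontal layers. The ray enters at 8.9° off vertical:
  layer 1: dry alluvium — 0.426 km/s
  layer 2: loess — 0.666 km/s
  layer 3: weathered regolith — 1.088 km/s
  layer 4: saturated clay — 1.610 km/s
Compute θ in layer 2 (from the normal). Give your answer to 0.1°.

14.0°

Snell's law across each interface conserves sin θ / V, so sin θ_2 = V_2·sin θ₁/V₁.
sin θ_2 = 0.666 × sin 8.9° / 0.426 = 0.2419.
θ_2 = arcsin 0.2419 = 14.00°.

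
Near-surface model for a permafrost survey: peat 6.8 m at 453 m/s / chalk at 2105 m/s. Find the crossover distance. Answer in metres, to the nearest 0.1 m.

x_cross = 2h·√((V₂+V₁)/(V₂−V₁)).
(V₂+V₁)/(V₂−V₁) = (2105+453)/(2105−453) = 1.5484; √ = 1.2444.
x_cross = 2·6.8·1.2444 = 16.92 m.

16.9 m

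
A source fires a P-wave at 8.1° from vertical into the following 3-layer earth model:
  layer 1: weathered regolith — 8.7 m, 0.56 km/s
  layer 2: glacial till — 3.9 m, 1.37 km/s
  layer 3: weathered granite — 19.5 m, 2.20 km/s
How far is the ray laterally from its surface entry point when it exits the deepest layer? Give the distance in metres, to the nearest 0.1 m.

15.6 m

Apply Snell's law at each interface; in layer i the horizontal offset is hᵢ·tan θᵢ.
Layer 1: θ = 8.10°; offset = 8.7·tan 8.10° = 1.238 m.
Layer 2: sin θ = 1.37·sin 8.1°/0.56 = 0.3447, θ = 20.16°; offset = 3.9·tan 20.16° = 1.432 m.
Layer 3: sin θ = 2.20·sin 8.1°/0.56 = 0.5535, θ = 33.61°; offset = 19.5·tan 33.61° = 12.961 m.
Summing the layer offsets gives 15.631 m.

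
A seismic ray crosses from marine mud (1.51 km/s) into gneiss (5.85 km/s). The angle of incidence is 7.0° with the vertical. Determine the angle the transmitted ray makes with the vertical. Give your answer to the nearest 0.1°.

Snell's law: sin θ₂ = (V₂/V₁)·sin θ₁ = (5.85/1.51)·sin 7.0° = 0.4721.
θ₂ = arcsin 0.4721 = 28.17° from the normal.

28.2°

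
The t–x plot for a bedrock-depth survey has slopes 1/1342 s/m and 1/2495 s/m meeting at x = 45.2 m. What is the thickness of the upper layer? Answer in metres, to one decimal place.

12.4 m

x_cross = 2h·√((V₂+V₁)/(V₂−V₁)) → h = x_cross / (2·√((V₂+V₁)/(V₂−V₁))).
√((V₂+V₁)/(V₂−V₁)) = √((2495+1342)/(2495−1342)) = 1.8242.
h = 45.2 / (2·1.8242) = 12.39 m.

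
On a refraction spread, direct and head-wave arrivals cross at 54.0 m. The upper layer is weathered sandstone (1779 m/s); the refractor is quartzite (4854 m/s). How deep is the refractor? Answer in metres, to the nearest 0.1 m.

h = (x_cross/2)·√((V₂−V₁)/(V₂+V₁)).
(V₂−V₁)/(V₂+V₁) = (4854−1779)/(4854+1779) = 0.4636; √ = 0.6809.
h = (54.0/2)·0.6809 = 18.38 m.

18.4 m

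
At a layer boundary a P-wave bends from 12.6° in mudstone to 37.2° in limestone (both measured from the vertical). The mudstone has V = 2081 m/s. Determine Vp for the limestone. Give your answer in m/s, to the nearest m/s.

5768 m/s

Snell's law: sin 12.6°/V₁ = sin 37.2°/V₂.
V₂ = V₁·sin 37.2°/sin 12.6° = 2081 × 2.7716 = 5767.64 m/s.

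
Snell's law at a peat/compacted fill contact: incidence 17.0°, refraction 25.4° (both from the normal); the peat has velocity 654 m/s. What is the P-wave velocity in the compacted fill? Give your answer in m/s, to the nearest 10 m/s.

sin 17.0° = 0.2924; sin 25.4° = 0.4289.
V₂ = V₁·(sin θ₂/sin θ₁) = 654·(0.4289/0.2924) = 959.48 m/s.

960 m/s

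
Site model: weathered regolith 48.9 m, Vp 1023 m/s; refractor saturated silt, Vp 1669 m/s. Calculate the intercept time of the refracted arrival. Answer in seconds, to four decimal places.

tᵢ = 2h·√(V₂²−V₁²)/(V₁V₂).
√(V₂²−V₁²) = √(1669²−1023²) = 1318.7 m/s.
tᵢ = 2·48.9·1318.7/(1023·1669) = 0.07554 s.

0.0755 s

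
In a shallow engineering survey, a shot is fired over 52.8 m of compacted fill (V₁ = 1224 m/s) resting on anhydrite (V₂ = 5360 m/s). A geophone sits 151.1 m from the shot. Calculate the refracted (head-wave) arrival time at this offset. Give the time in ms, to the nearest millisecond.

112 ms

t = x/V₂ + 2h·√(V₂²−V₁²)/(V₁V₂).
√(V₂²−V₁²) = √(5360²−1224²) = 5218.4 m/s; delay term = 2·52.8·5218.4/(1224·5360) = 0.08399 s.
t = 151.1/5360 + 0.08399 = 0.11219 s.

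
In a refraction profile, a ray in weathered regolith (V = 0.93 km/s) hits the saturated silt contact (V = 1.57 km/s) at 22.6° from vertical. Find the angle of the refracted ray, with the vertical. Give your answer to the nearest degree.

40°

Snell's law: sin θ₂ = (V₂/V₁)·sin θ₁ = (1.57/0.93)·sin 22.6° = 0.6488.
θ₂ = sin⁻¹(0.6488) = 40.45° (from vertical).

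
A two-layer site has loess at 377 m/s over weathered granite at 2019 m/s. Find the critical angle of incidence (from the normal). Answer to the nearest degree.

Critical incidence: sin θ_c = V₁/V₂ = 377/2019 = 0.1867.
θ_c = arcsin 0.1867 = 10.76°.

11°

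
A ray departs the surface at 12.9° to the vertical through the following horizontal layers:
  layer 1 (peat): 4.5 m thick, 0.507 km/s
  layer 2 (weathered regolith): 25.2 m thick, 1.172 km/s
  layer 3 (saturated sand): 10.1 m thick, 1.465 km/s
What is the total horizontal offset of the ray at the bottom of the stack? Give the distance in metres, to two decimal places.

24.74 m

p = sin θ₁/V₁ = sin 12.9°/0.507 = 4.4034e-01 s/km is conserved through the stack.
Layer 1: θ = 12.90°; offset = 4.5·tan 12.90° = 1.0306 m.
Layer 2: sin θ = p·1.172 = 0.5161 → θ = 31.07°; offset = 25.2·tan 31.07° = 15.1832 m.
Layer 3: sin θ = p·1.465 = 0.6451 → θ = 40.17°; offset = 10.1·tan 40.17° = 8.5269 m.
Total horizontal offset = 24.7407 m.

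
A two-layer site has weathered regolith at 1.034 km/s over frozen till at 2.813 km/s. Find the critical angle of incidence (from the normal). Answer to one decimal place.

21.6°

At critical incidence the refracted ray runs along the interface (θ₂ = 90°), so sin θ_c = V₁/V₂.
θ_c = arcsin(1.034/2.813) = arcsin 0.3676 = 21.57°.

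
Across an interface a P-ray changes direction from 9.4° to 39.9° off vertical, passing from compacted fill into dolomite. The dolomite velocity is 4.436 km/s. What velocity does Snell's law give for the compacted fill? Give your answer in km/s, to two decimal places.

sin 9.4° = 0.1633; sin 39.9° = 0.6414.
V₁ = V₂·(sin θ₁/sin θ₂) = 4.436·(0.1633/0.6414) = 1.13 km/s.

1.13 km/s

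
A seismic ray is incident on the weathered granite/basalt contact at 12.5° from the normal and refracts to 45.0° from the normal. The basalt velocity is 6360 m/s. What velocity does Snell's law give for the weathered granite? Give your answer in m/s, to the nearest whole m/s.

1947 m/s

sin 12.5° = 0.2164; sin 45.0° = 0.7071.
V₁ = V₂·(sin θ₁/sin θ₂) = 6360·(0.2164/0.7071) = 1946.74 m/s.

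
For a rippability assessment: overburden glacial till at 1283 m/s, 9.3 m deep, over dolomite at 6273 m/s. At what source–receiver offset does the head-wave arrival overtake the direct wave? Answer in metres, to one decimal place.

22.9 m

x_cross = 2h·√((V₂+V₁)/(V₂−V₁)).
(V₂+V₁)/(V₂−V₁) = (6273+1283)/(6273−1283) = 1.5142; √ = 1.2305.
x_cross = 2·9.3·1.2305 = 22.89 m.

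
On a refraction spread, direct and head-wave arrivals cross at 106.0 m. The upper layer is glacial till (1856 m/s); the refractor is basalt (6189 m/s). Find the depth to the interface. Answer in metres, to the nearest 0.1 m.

38.9 m

h = (x_cross/2)·√((V₂−V₁)/(V₂+V₁)).
(V₂−V₁)/(V₂+V₁) = (6189−1856)/(6189+1856) = 0.5386; √ = 0.7339.
h = (106.0/2)·0.7339 = 38.90 m.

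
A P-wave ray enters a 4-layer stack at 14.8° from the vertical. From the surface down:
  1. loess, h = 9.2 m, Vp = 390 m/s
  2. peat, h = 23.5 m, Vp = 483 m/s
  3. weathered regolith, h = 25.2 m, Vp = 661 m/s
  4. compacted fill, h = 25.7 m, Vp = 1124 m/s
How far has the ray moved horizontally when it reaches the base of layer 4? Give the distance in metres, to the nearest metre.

Ray parameter p = sin 14.8° / 390 m/s = 6.5499e-04 s/m.
Layer 1: θ = 14.80°; offset = 9.2·tan 14.80° = 2.431 m.
Layer 2: sin θ = p·483 = 0.3164 → θ = 18.44°; offset = 23.5·tan 18.44° = 7.837 m.
Layer 3: sin θ = p·661 = 0.4329 → θ = 25.65°; offset = 25.2·tan 25.65° = 12.103 m.
Layer 4: sin θ = p·1124 = 0.7362 → θ = 47.41°; offset = 25.7·tan 47.41° = 27.958 m.
Total horizontal offset = 50.329 m.

50 m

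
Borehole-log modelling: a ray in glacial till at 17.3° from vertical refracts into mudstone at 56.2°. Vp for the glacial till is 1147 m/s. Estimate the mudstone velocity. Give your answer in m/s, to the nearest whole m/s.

3205 m/s

Snell's law: sin 17.3°/V₁ = sin 56.2°/V₂.
V₂ = V₁·sin 56.2°/sin 17.3° = 1147 × 2.7944 = 3205.18 m/s.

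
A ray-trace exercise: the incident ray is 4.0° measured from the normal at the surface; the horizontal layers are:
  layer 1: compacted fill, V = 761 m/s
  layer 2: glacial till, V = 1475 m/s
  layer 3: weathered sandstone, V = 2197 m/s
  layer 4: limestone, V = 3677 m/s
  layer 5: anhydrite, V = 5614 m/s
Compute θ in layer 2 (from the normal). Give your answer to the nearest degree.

Ray parameter p = sin 4.0° / 761 = 9.1664e-05 s/m.
sin θ_2 = p·V_2 = 9.1664e-05 × 1475 = 0.1352.
θ_2 = 7.77° from the vertical.

8°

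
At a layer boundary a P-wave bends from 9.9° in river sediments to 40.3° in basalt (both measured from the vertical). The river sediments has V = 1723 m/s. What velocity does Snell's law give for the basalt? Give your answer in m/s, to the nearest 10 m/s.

sin 9.9° = 0.1719; sin 40.3° = 0.6468.
V₂ = V₁·(sin θ₂/sin θ₁) = 1723·(0.6468/0.1719) = 6481.85 m/s.

6480 m/s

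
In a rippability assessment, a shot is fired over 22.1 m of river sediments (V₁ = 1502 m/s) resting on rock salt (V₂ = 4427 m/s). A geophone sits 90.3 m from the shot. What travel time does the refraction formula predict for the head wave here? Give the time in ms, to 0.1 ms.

48.1 ms

t = x/V₂ + 2h·√(V₂²−V₁²)/(V₁V₂).
√(V₂²−V₁²) = √(4427²−1502²) = 4164.4 m/s; delay term = 2·22.1·4164.4/(1502·4427) = 0.02768 s.
t = 90.3/4427 + 0.02768 = 0.04808 s.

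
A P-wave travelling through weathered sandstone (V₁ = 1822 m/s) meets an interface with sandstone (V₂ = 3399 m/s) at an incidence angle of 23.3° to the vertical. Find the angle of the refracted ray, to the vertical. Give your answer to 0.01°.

Snell's law: sin θ₂ = (V₂/V₁)·sin θ₁ = (3399/1822)·sin 23.3° = 0.7379.
θ₂ = arcsin 0.7379 = 47.55° from the normal.

47.55°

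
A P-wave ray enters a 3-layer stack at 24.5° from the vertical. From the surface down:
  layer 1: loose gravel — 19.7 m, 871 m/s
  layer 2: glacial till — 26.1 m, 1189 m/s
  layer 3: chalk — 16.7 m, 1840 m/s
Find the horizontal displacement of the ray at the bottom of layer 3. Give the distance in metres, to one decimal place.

57.2 m

Ray parameter p = sin 24.5° / 871 m/s = 4.7611e-04 s/m.
Layer 1: θ = 24.50°; offset = 19.7·tan 24.50° = 8.978 m.
Layer 2: sin θ = p·1189 = 0.5661 → θ = 34.48°; offset = 26.1·tan 34.48° = 17.924 m.
Layer 3: sin θ = p·1840 = 0.8760 → θ = 61.17°; offset = 16.7·tan 61.17° = 30.338 m.
Total horizontal offset = 57.240 m.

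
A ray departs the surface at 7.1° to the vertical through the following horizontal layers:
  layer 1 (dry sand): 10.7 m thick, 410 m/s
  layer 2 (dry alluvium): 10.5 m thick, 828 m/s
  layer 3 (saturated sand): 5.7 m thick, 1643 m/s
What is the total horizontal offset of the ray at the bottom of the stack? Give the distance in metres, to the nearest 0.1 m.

7.3 m

p = sin θ₁/V₁ = sin 7.1°/410 = 3.0147e-04 s/m is conserved through the stack.
Layer 1: θ = 7.10°; offset = 10.7·tan 7.10° = 1.333 m.
Layer 2: sin θ = p·828 = 0.2496 → θ = 14.45°; offset = 10.5·tan 14.45° = 2.707 m.
Layer 3: sin θ = p·1643 = 0.4953 → θ = 29.69°; offset = 5.7·tan 29.69° = 3.250 m.
Σ offsets = 7.289 m.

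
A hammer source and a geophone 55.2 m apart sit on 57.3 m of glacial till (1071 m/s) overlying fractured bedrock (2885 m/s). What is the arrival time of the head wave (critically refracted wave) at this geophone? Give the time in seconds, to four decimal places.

t = x/V₂ + 2h·√(V₂²−V₁²)/(V₁V₂).
√(V₂²−V₁²) = √(2885²−1071²) = 2678.8 m/s; delay term = 2·57.3·2678.8/(1071·2885) = 0.09936 s.
t = 55.2/2885 + 0.09936 = 0.11849 s.

0.1185 s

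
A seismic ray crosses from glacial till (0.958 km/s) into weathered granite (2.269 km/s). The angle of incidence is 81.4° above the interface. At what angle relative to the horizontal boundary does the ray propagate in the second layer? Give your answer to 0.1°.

Angle from the normal: 90° − 81.4° = 8.6°.
sin θ₁/V₁ = sin θ₂/V₂ ⇒ sin θ₂ = 2.269·sin 8.6°/0.958 = 2.269·0.1495/0.958 = 0.3542.
θ₂ = sin⁻¹(0.3542) = 20.74° (from vertical).
From the interface: 90° − 20.74° = 69.26°.

69.3°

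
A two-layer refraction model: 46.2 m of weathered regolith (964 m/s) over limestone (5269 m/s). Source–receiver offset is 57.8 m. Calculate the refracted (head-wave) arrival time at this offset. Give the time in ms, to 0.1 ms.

105.2 ms

θ_c = arcsin(V₁/V₂) = arcsin(964/5269) = 10.54°, cos θ_c = 0.9831.
Intercept time tᵢ = 2h cos θ_c / V₁ = 2·46.2·0.9831/964 = 0.09423 s.
t = x/V₂ + tᵢ = 57.8/5269 + 0.09423 = 0.10520 s.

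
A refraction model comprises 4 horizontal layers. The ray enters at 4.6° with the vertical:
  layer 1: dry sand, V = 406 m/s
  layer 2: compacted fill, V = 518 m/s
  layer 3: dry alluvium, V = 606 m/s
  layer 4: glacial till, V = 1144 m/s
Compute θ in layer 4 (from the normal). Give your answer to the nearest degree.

Snell's law across each interface conserves sin θ / V, so sin θ_4 = V_4·sin θ₁/V₁.
sin θ_4 = 1144 × sin 4.6° / 406 = 0.2260.
θ_4 = arcsin 0.2260 = 13.06°.

13°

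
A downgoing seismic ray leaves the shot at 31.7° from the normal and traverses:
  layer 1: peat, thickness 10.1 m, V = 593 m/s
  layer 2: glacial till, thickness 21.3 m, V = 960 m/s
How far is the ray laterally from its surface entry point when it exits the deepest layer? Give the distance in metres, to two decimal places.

40.71 m

Ray parameter p = sin 31.7° / 593 m/s = 8.8612e-04 s/m.
Layer 1: θ = 31.70°; offset = 10.1·tan 31.70° = 6.2379 m.
Layer 2: sin θ = p·960 = 0.8507 → θ = 58.29°; offset = 21.3·tan 58.29° = 34.4683 m.
Total horizontal offset = 40.7062 m.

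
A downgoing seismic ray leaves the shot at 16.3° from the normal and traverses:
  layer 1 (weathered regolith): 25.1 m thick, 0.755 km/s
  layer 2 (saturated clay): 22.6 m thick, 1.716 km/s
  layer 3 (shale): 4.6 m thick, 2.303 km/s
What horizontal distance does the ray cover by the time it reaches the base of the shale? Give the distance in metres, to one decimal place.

33.7 m

Apply Snell's law at each interface; in layer i the horizontal offset is hᵢ·tan θᵢ.
Layer 1: θ = 16.30°; offset = 25.1·tan 16.30° = 7.340 m.
Layer 2: sin θ = 1.716·sin 16.3°/0.755 = 0.6379, θ = 39.64°; offset = 22.6·tan 39.64° = 18.721 m.
Layer 3: sin θ = 2.303·sin 16.3°/0.755 = 0.8561, θ = 58.88°; offset = 4.6·tan 58.88° = 7.621 m.
Summing the layer offsets gives 33.681 m.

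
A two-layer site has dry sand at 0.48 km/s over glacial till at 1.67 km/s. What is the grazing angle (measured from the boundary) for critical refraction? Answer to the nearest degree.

73°

Critical incidence: sin θ_c = V₁/V₂ = 0.48/1.67 = 0.2874.
θ_c = arcsin 0.2874 = 16.70°.
Measured from the interface: 90° − 16.70° = 73.30°.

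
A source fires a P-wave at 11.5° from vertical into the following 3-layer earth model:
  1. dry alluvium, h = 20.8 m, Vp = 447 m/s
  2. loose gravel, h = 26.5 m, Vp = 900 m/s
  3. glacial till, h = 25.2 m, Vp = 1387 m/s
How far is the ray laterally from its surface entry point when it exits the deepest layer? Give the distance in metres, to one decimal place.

Ray parameter p = sin 11.5° / 447 m/s = 4.4601e-04 s/m.
Layer 1: θ = 11.50°; offset = 20.8·tan 11.50° = 4.232 m.
Layer 2: sin θ = p·900 = 0.4014 → θ = 23.67°; offset = 26.5·tan 23.67° = 11.614 m.
Layer 3: sin θ = p·1387 = 0.6186 → θ = 38.22°; offset = 25.2·tan 38.22° = 19.841 m.
Total horizontal offset = 35.687 m.

35.7 m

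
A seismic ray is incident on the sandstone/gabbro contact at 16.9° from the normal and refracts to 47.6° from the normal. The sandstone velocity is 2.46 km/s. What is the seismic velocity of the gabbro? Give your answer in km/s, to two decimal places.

6.25 km/s

Snell's law: sin 16.9°/V₁ = sin 47.6°/V₂.
V₂ = V₁·sin 47.6°/sin 16.9° = 2.46 × 2.5402 = 6.25 km/s.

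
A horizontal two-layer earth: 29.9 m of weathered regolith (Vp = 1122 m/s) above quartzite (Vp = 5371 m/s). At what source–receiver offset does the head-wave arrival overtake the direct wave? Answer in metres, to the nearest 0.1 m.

x_cross = 2h·√((V₂+V₁)/(V₂−V₁)).
(V₂+V₁)/(V₂−V₁) = (5371+1122)/(5371−1122) = 1.5281; √ = 1.2362.
x_cross = 2·29.9·1.2362 = 73.92 m.

73.9 m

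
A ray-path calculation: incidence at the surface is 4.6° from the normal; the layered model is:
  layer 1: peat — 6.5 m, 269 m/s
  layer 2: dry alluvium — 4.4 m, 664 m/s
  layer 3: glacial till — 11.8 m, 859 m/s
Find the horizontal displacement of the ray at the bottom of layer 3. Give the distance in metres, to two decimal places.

4.54 m

Ray parameter p = sin 4.6° / 269 m/s = 2.9814e-04 s/m.
Layer 1: θ = 4.60°; offset = 6.5·tan 4.60° = 0.5230 m.
Layer 2: sin θ = p·664 = 0.1980 → θ = 11.42°; offset = 4.4·tan 11.42° = 0.8886 m.
Layer 3: sin θ = p·859 = 0.2561 → θ = 14.84°; offset = 11.8·tan 14.84° = 3.1262 m.
Total horizontal offset = 4.5378 m.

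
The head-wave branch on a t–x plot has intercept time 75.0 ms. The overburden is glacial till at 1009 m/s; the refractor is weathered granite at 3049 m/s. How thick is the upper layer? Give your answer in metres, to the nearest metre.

40 m

h = tᵢ·V₁·V₂ / (2·√(V₂²−V₁²)).
√(V₂²−V₁²) = √(3049² − 1009²) = 2877.2 m/s.
h = 0.075 s × 1009 × 3049 / (2 × 2877.2) = 40.10 m.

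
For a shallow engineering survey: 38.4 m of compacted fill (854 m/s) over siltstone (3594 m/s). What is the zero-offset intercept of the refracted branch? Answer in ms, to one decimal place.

θ_c = arcsin(V₁/V₂) = arcsin(854/3594) = 13.75°; cos θ_c = 0.9714.
tᵢ = 2h·cos θ_c / V₁ = 2·38.4·0.9714 / 854 = 0.08735 s.

87.4 ms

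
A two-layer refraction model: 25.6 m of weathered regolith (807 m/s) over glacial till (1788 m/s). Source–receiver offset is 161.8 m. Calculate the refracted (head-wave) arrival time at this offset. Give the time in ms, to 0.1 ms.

147.1 ms

t = x/V₂ + 2h·√(V₂²−V₁²)/(V₁V₂).
√(V₂²−V₁²) = √(1788²−807²) = 1595.5 m/s; delay term = 2·25.6·1595.5/(807·1788) = 0.05662 s.
t = 161.8/1788 + 0.05662 = 0.14711 s.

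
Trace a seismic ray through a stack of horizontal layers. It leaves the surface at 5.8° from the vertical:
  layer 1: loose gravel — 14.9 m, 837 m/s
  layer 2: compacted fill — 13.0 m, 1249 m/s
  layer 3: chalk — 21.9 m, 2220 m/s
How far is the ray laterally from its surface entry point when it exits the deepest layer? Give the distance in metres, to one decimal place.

p = sin θ₁/V₁ = sin 5.8°/837 = 1.2074e-04 s/m is conserved through the stack.
Layer 1: θ = 5.80°; offset = 14.9·tan 5.80° = 1.513 m.
Layer 2: sin θ = p·1249 = 0.1508 → θ = 8.67°; offset = 13.0·tan 8.67° = 1.983 m.
Layer 3: sin θ = p·2220 = 0.2680 → θ = 15.55°; offset = 21.9·tan 15.55° = 6.093 m.
Σ offsets = 9.589 m.

9.6 m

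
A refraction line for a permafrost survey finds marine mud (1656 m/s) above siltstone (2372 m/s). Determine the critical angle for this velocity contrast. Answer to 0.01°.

44.28°

At critical incidence the refracted ray runs along the interface (θ₂ = 90°), so sin θ_c = V₁/V₂.
θ_c = arcsin(1656/2372) = arcsin 0.6981 = 44.28°.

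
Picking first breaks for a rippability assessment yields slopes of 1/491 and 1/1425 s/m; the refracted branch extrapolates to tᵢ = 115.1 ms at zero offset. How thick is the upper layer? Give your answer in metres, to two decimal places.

30.10 m

h = tᵢ·V₁·V₂ / (2·√(V₂²−V₁²)).
√(V₂²−V₁²) = √(1425² − 491²) = 1337.7 m/s.
h = 0.1151 s × 491 × 1425 / (2 × 1337.7) = 30.10 m.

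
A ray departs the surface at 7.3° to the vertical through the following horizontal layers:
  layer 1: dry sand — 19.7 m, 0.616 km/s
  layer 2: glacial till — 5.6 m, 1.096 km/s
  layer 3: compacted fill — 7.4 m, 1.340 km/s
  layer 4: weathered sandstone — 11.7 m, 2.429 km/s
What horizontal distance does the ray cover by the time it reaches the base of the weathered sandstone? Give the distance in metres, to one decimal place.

Apply Snell's law at each interface; in layer i the horizontal offset is hᵢ·tan θᵢ.
Layer 1: θ = 7.30°; offset = 19.7·tan 7.30° = 2.524 m.
Layer 2: sin θ = 1.096·sin 7.3°/0.616 = 0.2261, θ = 13.07°; offset = 5.6·tan 13.07° = 1.300 m.
Layer 3: sin θ = 1.340·sin 7.3°/0.616 = 0.2764, θ = 16.05°; offset = 7.4·tan 16.05° = 2.128 m.
Layer 4: sin θ = 2.429·sin 7.3°/0.616 = 0.5010, θ = 30.07°; offset = 11.7·tan 30.07° = 6.774 m.
Total horizontal offset = 12.725 m.

12.7 m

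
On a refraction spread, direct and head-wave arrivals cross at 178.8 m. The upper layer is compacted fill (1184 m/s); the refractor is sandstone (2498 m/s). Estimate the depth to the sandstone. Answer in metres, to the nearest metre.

h = (x_cross/2)·√((V₂−V₁)/(V₂+V₁)).
(V₂−V₁)/(V₂+V₁) = (2498−1184)/(2498+1184) = 0.3569; √ = 0.5974.
h = (178.8/2)·0.5974 = 53.41 m.

53 m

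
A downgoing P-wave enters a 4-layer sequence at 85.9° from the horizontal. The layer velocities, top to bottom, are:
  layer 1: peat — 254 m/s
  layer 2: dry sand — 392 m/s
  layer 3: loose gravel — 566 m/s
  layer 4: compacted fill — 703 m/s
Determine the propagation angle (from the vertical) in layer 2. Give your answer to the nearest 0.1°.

6.3°

From the normal: θ₁ = 90° − 85.9° = 4.1°.
Ray parameter p = sin 4.1° / 254 = 2.8149e-04 s/m.
sin θ_2 = p·V_2 = 2.8149e-04 × 392 = 0.1103.
θ_2 = 6.34° from the vertical.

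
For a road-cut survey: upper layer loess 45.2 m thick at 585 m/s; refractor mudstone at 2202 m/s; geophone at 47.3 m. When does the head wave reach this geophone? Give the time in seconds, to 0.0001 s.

θ_c = arcsin(V₁/V₂) = arcsin(585/2202) = 15.41°, cos θ_c = 0.9641.
Intercept time tᵢ = 2h cos θ_c / V₁ = 2·45.2·0.9641/585 = 0.14898 s.
t = x/V₂ + tᵢ = 47.3/2202 + 0.14898 = 0.17046 s.

0.1705 s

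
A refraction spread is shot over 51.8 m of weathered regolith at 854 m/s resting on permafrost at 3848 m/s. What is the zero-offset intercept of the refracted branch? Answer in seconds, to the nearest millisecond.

0.118 s

tᵢ = 2h·√(V₂²−V₁²)/(V₁V₂).
√(V₂²−V₁²) = √(3848²−854²) = 3752.0 m/s.
tᵢ = 2·51.8·3752.0/(854·3848) = 0.11829 s.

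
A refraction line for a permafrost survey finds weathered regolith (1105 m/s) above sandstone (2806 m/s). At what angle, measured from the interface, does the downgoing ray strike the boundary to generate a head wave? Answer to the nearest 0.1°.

Critical incidence: sin θ_c = V₁/V₂ = 1105/2806 = 0.3938.
θ_c = arcsin 0.3938 = 23.19°.
Measured from the interface: 90° − 23.19° = 66.81°.

66.8°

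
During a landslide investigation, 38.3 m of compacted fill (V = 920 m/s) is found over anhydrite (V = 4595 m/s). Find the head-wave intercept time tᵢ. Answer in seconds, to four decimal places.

0.0816 s

tᵢ = 2h·√(V₂²−V₁²)/(V₁V₂).
√(V₂²−V₁²) = √(4595²−920²) = 4502.0 m/s.
tᵢ = 2·38.3·4502.0/(920·4595) = 0.08157 s.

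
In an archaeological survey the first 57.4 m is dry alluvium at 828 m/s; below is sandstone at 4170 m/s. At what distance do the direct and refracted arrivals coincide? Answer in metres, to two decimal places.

θ_c = arcsin(828/4170) = 11.45°, so cos θ_c = 0.9801 and tᵢ = 2h cos θ_c/V₁ = 0.1359 s.
At crossover x/V₁ = x/V₂ + tᵢ ⇒ x = tᵢ/(1/V₁ − 1/V₂) = 0.13589/(1.2077e-03 − 2.3981e-04) = 140.39 m.

140.39 m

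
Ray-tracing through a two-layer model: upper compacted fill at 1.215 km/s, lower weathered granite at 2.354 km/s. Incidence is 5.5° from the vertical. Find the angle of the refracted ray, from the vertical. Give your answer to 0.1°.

10.7°

Snell's law: sin θ₂ = (V₂/V₁)·sin θ₁ = (2.354/1.215)·sin 5.5° = 0.1857.
θ₂ = arcsin 0.1857 = 10.70° from the normal.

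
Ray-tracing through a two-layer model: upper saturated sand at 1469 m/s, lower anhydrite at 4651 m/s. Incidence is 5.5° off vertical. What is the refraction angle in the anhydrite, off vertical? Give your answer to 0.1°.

17.7°

sin θ₁/V₁ = sin θ₂/V₂ ⇒ sin θ₂ = 4651·sin 5.5°/1469 = 4651·0.0958/1469 = 0.3035.
θ₂ = arcsin 0.3035 = 17.67° from the normal.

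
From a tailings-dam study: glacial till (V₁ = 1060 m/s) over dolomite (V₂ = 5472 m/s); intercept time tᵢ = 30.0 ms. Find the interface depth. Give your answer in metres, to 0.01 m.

h = tᵢ·V₁·V₂ / (2·√(V₂²−V₁²)).
√(V₂²−V₁²) = √(5472² − 1060²) = 5368.4 m/s.
h = 0.03 s × 1060 × 5472 / (2 × 5368.4) = 16.21 m.

16.21 m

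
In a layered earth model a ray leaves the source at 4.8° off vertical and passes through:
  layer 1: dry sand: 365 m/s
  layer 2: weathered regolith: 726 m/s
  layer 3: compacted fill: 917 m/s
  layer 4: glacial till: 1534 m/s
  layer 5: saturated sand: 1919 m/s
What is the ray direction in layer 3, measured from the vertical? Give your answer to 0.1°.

Snell's law across each interface conserves sin θ / V, so sin θ_3 = V_3·sin θ₁/V₁.
sin θ_3 = 917 × sin 4.8° / 365 = 0.2102.
θ_3 = 12.14° from the vertical.

12.1°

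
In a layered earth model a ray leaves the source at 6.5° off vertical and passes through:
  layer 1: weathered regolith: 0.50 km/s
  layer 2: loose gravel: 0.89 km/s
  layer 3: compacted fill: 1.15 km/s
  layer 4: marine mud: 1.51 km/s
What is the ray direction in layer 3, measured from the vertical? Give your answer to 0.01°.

Snell's law across each interface conserves sin θ / V, so sin θ_3 = V_3·sin θ₁/V₁.
sin θ_3 = 1.15 × sin 6.5° / 0.50 = 0.2604.
θ_3 = arcsin 0.2604 = 15.09°.

15.09°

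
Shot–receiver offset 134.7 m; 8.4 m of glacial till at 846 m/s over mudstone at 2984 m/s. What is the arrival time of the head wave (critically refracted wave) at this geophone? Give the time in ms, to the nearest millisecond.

64 ms

θ_c = arcsin(V₁/V₂) = arcsin(846/2984) = 16.47°, cos θ_c = 0.9590.
Intercept time tᵢ = 2h cos θ_c / V₁ = 2·8.4·0.9590/846 = 0.01904 s.
t = x/V₂ + tᵢ = 134.7/2984 + 0.01904 = 0.06418 s.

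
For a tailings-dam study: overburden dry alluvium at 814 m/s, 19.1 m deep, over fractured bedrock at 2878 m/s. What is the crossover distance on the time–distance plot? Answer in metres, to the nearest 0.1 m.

51.1 m

x_cross = 2h·√((V₂+V₁)/(V₂−V₁)).
(V₂+V₁)/(V₂−V₁) = (2878+814)/(2878−814) = 1.7888; √ = 1.3374.
x_cross = 2·19.1·1.3374 = 51.09 m.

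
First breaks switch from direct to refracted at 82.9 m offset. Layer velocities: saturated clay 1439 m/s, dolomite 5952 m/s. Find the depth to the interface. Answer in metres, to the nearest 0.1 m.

32.4 m

h = (x_cross/2)·√((V₂−V₁)/(V₂+V₁)).
(V₂−V₁)/(V₂+V₁) = (5952−1439)/(5952+1439) = 0.6106; √ = 0.7814.
h = (82.9/2)·0.7814 = 32.39 m.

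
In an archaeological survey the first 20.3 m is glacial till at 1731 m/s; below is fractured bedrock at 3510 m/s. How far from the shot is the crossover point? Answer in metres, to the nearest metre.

θ_c = arcsin(1731/3510) = 29.55°, so cos θ_c = 0.8699 and tᵢ = 2h cos θ_c/V₁ = 0.0204 s.
At crossover x/V₁ = x/V₂ + tᵢ ⇒ x = tᵢ/(1/V₁ − 1/V₂) = 0.02040/(5.7770e-04 − 2.8490e-04) = 69.69 m.

70 m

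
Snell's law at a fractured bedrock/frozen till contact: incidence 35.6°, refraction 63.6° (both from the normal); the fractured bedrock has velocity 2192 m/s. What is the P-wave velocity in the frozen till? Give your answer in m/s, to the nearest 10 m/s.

sin 35.6° = 0.5821; sin 63.6° = 0.8957.
V₂ = V₁·(sin θ₂/sin θ₁) = 2192·(0.8957/0.5821) = 3372.83 m/s.

3370 m/s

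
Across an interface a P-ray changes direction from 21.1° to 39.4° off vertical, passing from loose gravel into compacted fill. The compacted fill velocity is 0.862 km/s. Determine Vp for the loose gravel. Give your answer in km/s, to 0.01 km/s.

0.49 km/s

Snell's law: sin 21.1°/V₁ = sin 39.4°/V₂.
V₁ = V₂·sin 21.1°/sin 39.4° = 0.862 × 0.5672 = 0.49 km/s.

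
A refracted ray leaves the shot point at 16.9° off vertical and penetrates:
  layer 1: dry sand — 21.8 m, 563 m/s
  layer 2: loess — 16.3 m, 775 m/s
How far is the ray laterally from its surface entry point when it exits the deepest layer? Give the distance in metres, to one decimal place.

Apply Snell's law at each interface; in layer i the horizontal offset is hᵢ·tan θᵢ.
Layer 1: θ = 16.90°; offset = 21.8·tan 16.90° = 6.623 m.
Layer 2: sin θ = 775·sin 16.9°/563 = 0.4002, θ = 23.59°; offset = 16.3·tan 23.59° = 7.117 m.
Total horizontal offset = 13.741 m.

13.7 m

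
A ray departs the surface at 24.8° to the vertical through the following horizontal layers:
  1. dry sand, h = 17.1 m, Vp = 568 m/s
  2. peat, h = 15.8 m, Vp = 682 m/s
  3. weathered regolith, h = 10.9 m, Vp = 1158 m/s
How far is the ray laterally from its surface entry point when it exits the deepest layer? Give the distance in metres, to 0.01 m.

Apply Snell's law at each interface; in layer i the horizontal offset is hᵢ·tan θᵢ.
Layer 1: θ = 24.80°; offset = 17.1·tan 24.80° = 7.9013 m.
Layer 2: sin θ = 682·sin 24.8°/568 = 0.5036, θ = 30.24°; offset = 15.8·tan 30.24° = 9.2110 m.
Layer 3: sin θ = 1158·sin 24.8°/568 = 0.8552, θ = 58.78°; offset = 10.9·tan 58.78° = 17.9813 m.
Total horizontal offset = 35.0936 m.

35.09 m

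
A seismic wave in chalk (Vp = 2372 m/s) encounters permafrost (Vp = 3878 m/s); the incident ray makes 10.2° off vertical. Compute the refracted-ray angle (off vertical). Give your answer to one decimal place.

sin θ₁/V₁ = sin θ₂/V₂ ⇒ sin θ₂ = 3878·sin 10.2°/2372 = 3878·0.1771/2372 = 0.2895.
θ₂ = arcsin 0.2895 = 16.83° from the normal.

16.8°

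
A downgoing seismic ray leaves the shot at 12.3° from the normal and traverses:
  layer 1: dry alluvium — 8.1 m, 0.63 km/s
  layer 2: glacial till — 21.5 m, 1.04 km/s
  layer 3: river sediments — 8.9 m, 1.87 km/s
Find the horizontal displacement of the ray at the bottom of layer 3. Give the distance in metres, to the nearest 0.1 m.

p = sin θ₁/V₁ = sin 12.3°/0.63 = 3.3814e-01 s/km is conserved through the stack.
Layer 1: θ = 12.30°; offset = 8.1·tan 12.30° = 1.766 m.
Layer 2: sin θ = p·1.04 = 0.3517 → θ = 20.59°; offset = 21.5·tan 20.59° = 8.077 m.
Layer 3: sin θ = p·1.87 = 0.6323 → θ = 39.22°; offset = 8.9·tan 39.22° = 7.264 m.
Σ offsets = 17.107 m.

17.1 m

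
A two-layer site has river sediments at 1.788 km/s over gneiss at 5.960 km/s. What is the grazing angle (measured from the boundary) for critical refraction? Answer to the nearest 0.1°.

72.5°

Critical incidence: sin θ_c = V₁/V₂ = 1.788/5.960 = 0.3000.
θ_c = arcsin 0.3000 = 17.46°.
Measured from the interface: 90° − 17.46° = 72.54°.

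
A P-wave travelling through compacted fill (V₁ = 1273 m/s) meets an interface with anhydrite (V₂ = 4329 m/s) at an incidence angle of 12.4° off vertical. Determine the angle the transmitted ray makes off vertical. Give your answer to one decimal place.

Snell's law: sin θ₂ = (V₂/V₁)·sin θ₁ = (4329/1273)·sin 12.4° = 0.7302.
θ₂ = sin⁻¹(0.7302) = 46.91° (from vertical).

46.9°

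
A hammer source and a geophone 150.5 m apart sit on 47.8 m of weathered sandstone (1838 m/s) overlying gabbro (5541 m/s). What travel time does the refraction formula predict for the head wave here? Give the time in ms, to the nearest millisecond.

θ_c = arcsin(V₁/V₂) = arcsin(1838/5541) = 19.37°, cos θ_c = 0.9434.
Intercept time tᵢ = 2h cos θ_c / V₁ = 2·47.8·0.9434/1838 = 0.04907 s.
t = x/V₂ + tᵢ = 150.5/5541 + 0.04907 = 0.07623 s.

76 ms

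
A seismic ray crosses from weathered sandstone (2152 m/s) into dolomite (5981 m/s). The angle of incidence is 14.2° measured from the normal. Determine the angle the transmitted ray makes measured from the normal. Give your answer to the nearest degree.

Snell's law: sin θ₂ = (V₂/V₁)·sin θ₁ = (5981/2152)·sin 14.2° = 0.6818.
θ₂ = arcsin 0.6818 = 42.98° from the normal.

43°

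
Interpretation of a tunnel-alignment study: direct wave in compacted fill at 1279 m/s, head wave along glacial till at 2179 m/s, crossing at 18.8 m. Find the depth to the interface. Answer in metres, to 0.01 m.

4.80 m

x_cross = 2h·√((V₂+V₁)/(V₂−V₁)) → h = x_cross / (2·√((V₂+V₁)/(V₂−V₁))).
√((V₂+V₁)/(V₂−V₁)) = √((2179+1279)/(2179−1279)) = 1.9602.
h = 18.8 / (2·1.9602) = 4.80 m.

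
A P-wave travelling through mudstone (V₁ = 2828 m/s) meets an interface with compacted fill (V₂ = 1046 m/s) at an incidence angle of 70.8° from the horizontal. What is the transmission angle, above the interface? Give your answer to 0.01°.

Angle from the normal: 90° − 70.8° = 19.2°.
Snell's law: sin θ₂ = (V₂/V₁)·sin θ₁ = (1046/2828)·sin 19.2° = 0.1216.
θ₂ = arcsin 0.1216 = 6.99° from the normal.
From the interface: 90° − 6.99° = 83.01°.

83.01°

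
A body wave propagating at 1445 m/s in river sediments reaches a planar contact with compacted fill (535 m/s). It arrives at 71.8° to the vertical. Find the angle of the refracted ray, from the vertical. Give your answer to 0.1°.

20.6°

Snell's law: sin θ₂ = (V₂/V₁)·sin θ₁ = (535/1445)·sin 71.8° = 0.3517.
θ₂ = arcsin 0.3517 = 20.59° from the normal.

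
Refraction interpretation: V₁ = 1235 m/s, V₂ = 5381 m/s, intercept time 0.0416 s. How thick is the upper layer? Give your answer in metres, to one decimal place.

26.4 m

θ_c = arcsin(1235/5381) = 13.27°; cos θ_c = 0.9733.
tᵢ = 2h cos θ_c/V₁ ⇒ h = tᵢ·V₁/(2 cos θ_c) = 0.0416·1235/(2·0.9733) = 26.39 m.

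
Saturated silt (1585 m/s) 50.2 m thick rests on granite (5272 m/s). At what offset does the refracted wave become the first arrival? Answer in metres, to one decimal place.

136.9 m

x_cross = 2h·√((V₂+V₁)/(V₂−V₁)).
(V₂+V₁)/(V₂−V₁) = (5272+1585)/(5272−1585) = 1.8598; √ = 1.3637.
x_cross = 2·50.2·1.3637 = 136.92 m.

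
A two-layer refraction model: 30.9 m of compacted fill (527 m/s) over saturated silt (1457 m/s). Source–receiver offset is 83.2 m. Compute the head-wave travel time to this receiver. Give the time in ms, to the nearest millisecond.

θ_c = arcsin(V₁/V₂) = arcsin(527/1457) = 21.20°, cos θ_c = 0.9323.
Intercept time tᵢ = 2h cos θ_c / V₁ = 2·30.9·0.9323/527 = 0.10933 s.
t = x/V₂ + tᵢ = 83.2/1457 + 0.10933 = 0.16643 s.

166 ms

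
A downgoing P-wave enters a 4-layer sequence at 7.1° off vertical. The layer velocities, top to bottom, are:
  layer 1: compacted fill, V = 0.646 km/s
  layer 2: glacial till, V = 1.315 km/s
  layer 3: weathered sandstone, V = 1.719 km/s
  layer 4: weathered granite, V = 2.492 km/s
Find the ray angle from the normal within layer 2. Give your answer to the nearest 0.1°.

Ray parameter p = sin 7.1° / 0.646 = 1.9133e-01 s/km.
sin θ_2 = p·V_2 = 1.9133e-01 × 1.315 = 0.2516.
θ_2 = arcsin 0.2516 = 14.57°.

14.6°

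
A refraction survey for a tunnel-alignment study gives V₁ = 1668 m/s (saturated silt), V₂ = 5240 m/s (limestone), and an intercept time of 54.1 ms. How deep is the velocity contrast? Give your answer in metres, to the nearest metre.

48 m

h = tᵢ·V₁·V₂ / (2·√(V₂²−V₁²)).
√(V₂²−V₁²) = √(5240² − 1668²) = 4967.4 m/s.
h = 0.0541 s × 1668 × 5240 / (2 × 4967.4) = 47.60 m.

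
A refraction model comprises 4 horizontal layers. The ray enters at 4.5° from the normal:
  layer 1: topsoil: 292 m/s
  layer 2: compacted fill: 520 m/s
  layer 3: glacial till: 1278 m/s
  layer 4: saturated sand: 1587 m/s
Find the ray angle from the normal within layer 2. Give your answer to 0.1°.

8.0°

Snell's law across each interface conserves sin θ / V, so sin θ_2 = V_2·sin θ₁/V₁.
sin θ_2 = 520 × sin 4.5° / 292 = 0.1397.
θ_2 = 8.03° from the vertical.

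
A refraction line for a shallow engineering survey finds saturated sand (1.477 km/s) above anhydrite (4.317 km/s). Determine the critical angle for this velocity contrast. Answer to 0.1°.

20.0°

Critical incidence: sin θ_c = V₁/V₂ = 1.477/4.317 = 0.3421.
θ_c = arcsin 0.3421 = 20.01°.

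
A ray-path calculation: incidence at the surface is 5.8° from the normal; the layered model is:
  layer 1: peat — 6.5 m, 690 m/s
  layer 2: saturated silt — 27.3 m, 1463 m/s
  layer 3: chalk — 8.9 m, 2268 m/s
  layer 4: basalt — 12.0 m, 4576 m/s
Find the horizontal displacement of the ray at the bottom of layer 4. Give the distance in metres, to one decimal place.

20.6 m

p = sin θ₁/V₁ = sin 5.8°/690 = 1.4646e-04 s/m is conserved through the stack.
Layer 1: θ = 5.80°; offset = 6.5·tan 5.80° = 0.660 m.
Layer 2: sin θ = p·1463 = 0.2143 → θ = 12.37°; offset = 27.3·tan 12.37° = 5.989 m.
Layer 3: sin θ = p·2268 = 0.3322 → θ = 19.40°; offset = 8.9·tan 19.40° = 3.134 m.
Layer 4: sin θ = p·4576 = 0.6702 → θ = 42.08°; offset = 12.0·tan 42.08° = 10.836 m.
Summing the layer offsets gives 20.619 m.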